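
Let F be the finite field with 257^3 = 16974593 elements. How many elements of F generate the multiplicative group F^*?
There are φ(16974592) = 8340480 primitive elements

F_q^* is cyclic of order q - 1 = 16974592. A cyclic group of order m has exactly φ(m) generators. Here m = 16974592 = 2^8 · 61 · 1087, so the number of primitive elements is φ(16974592) = 8340480.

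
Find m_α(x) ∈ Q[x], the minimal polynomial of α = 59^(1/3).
m_α(x) = x^3 - 59

α satisfies α^3 = 59, so x^3 - 59 annihilates α. By the rational root test, a rational root p/q (in lowest terms) of x^3 - 59 would satisfy p^3 = 59 q^3, forcing q = 1 and p^3 = 59; but 59 is not a perfect cube, contradiction. A monic cubic over Q with no rational root is irreducible (any nontrivial factorization would include a linear factor). Hence x^3 - 59 is the minimal polynomial of α, and in particular [Q(α):Q] = 3.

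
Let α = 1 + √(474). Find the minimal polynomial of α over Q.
m_α(x) = x^2 - 2x - 473

From α - 1 = √(474), squaring gives (α - 1)^2 = 474, i.e. α^2 - 2α + 1 = 474, so α^2 - 2α - 473 = 0. The discriminant of x^2 - 2x - 473 is (-2)^2 - 4·(-473) = 4 + 1892 = 1896, and 4·(474) is not a perfect square in Q since 474 is squarefree and ≠ 1. Hence x^2 - 2x - 473 is irreducible over Q and is the minimal polynomial of α.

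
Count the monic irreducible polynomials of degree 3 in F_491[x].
There are 39456760 monic irreducible polynomials of degree 3 over F_491

Each element of F_{491^3} that lies in no proper subfield is a root of exactly one monic irreducible of degree 3 over F_491, and each such polynomial has 3 distinct roots in F_{491^3}. By Möbius inversion the count is N_491(3) = (1/3) Σ_{d|3} μ(3/d) · 491^d = (1/3)(μ(3)·491^1 + μ(1)·491^3) = 118370280/3 = 39456760.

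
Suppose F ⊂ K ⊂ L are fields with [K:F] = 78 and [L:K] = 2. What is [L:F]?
[L:F] = 156

The tower law says that for any tower of field extensions F ⊂ K ⊂ L with finite degrees, [L:F] = [L:K] · [K:F]. Here this gives [L:F] = 2 · 78 = 156.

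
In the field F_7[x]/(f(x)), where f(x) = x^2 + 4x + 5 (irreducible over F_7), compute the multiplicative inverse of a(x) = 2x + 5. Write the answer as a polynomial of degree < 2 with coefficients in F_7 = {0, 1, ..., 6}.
a(x)^(-1) ≡ x + 5 (mod f(x))

Since f is irreducible over F_7, F_7[x]/(f) is a field and a(x) ≠ 0 has an inverse. Apply the extended Euclidean algorithm to f(x) and a(x) in F_7[x]: f(x) = (4x + 6)·a(x) + (3). The last nonzero remainder is the constant 3 = gcd(f, a) in F_7. Back-substituting through the division chain expresses 3 = s(x)·a(x) + t(x)·f(x) with s(x) ≡ 3x + 1 (mod f), so (3x + 1)·a(x) ≡ 3 (mod f). Multiplying by 3^(-1) ≡ 5 in F_7 gives a(x)^(-1) ≡ 5·(3x + 1) ≡ x + 5 (mod f). Check: (2x + 5)·(x + 5) = 2x^2 + x + 4 ≡ 1 (mod x^2 + 4x + 5).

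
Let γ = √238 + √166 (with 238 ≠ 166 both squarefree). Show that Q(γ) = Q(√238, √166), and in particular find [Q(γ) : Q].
[Q(γ) : Q] = 4 (equivalently, Q(γ) = Q(√238, √166))

Obviously Q(γ) ⊆ Q(√238, √166), and [Q(√238, √166):Q] = 4 (since 238, 166 are distinct squarefree integers > 1 with 39508 not a perfect square). To show equality we compute the minimal polynomial of γ. From γ = √238 + √166: γ^2 = 238 + 2√(39508) + 166 = 404 + 2√(39508), so γ^2 - 404 = 2√(39508); squaring, (γ^2 - 404)^2 = 4·39508, i.e. γ^4 - 808γ^2 + 163216 - 158032 = 0, i.e. γ^4 - 808γ^2 + 5184 = 0. So γ is a root of x^4 - 808x^2 + 5184. This polynomial is irreducible over Q: it has no rational root (each ±√238 ± √166 is irrational), and any factorization into two quadratics over Q would force √(39508) ∈ Q (pairing opposite roots) or √238, √166 ∈ Q (other pairings), all impossible. Hence [Q(γ):Q] = 4 = [Q(√238, √166):Q], so Q(γ) = Q(√238, √166).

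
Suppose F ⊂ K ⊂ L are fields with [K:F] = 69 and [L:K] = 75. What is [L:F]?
[L:F] = 5175

The tower law says that for any tower of field extensions F ⊂ K ⊂ L with finite degrees, [L:F] = [L:K] · [K:F]. Here this gives [L:F] = 75 · 69 = 5175.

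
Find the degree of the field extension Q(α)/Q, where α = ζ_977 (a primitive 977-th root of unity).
[Q(α):Q] = 976

The minimal polynomial of ζ_977 over Q is the 977-th cyclotomic polynomial Φ_977(x), which is irreducible over Q and has degree φ(977) = 976. Hence [Q(α):Q] = φ(977) = 976.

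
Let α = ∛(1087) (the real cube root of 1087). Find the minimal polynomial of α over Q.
m_α(x) = x^3 - 1087

α satisfies α^3 = 1087, so x^3 - 1087 annihilates α. By the rational root test, a rational root p/q (in lowest terms) of x^3 - 1087 would satisfy p^3 = 1087 q^3, forcing q = 1 and p^3 = 1087; but 1087 is not a perfect cube, contradiction. A monic cubic over Q with no rational root is irreducible (any nontrivial factorization would include a linear factor). Hence x^3 - 1087 is the minimal polynomial of α, and in particular [Q(α):Q] = 3.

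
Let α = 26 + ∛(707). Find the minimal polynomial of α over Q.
m_α(x) = x^3 - 78x^2 + 2028x - 18283

Set β = α - 26 = ∛(707), so β^3 = 707. Then (α - 26)^3 - 707 = 0, i.e. α is a root of g(x) = (x - 26)^3 - 707 = x^3 - 78x^2 + 2028x - 18283. Since g(x) = h(x - 26) where h(x) = x^3 - 707, and h is irreducible over Q (because 707 is not a perfect cube, so h has no rational root, and a monic cubic with no rational root is irreducible), g is also irreducible (irreducibility is preserved under the substitution x → x - 26). Hence m_α(x) = x^3 - 78x^2 + 2028x - 18283.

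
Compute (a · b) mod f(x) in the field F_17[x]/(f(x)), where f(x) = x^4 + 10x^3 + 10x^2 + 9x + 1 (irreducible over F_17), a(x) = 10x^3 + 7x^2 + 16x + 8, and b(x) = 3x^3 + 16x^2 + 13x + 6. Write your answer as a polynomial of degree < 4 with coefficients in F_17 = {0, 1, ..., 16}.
a · b ≡ 6x^3 + 6x^2 + x + 7 (mod f(x))

Multiply in F_17[x]: a(x)·b(x) = (10x^3 + 7x^2 + 16x + 8)·(3x^3 + 16x^2 + 13x + 6) = 13x^6 + 11x^5 + x^4 + 6x^3 + 4x^2 + 13x + 14. This has degree ≥ 4, so divide by f(x) over F_17: 13x^6 + 11x^5 + x^4 + 6x^3 + 4x^2 + 13x + 14 = (13x^2 + 7)·(x^4 + 10x^3 + 10x^2 + 9x + 1) + (6x^3 + 6x^2 + x + 7). Hence a·b ≡ 6x^3 + 6x^2 + x + 7 (mod f). (F_17[x]/(f) is a field with 17^4 = 83521 elements since f is irreducible of degree 4.)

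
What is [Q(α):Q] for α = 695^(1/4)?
[Q(α):Q] = 4

α is a root of x^4 - 695. By Eisenstein's criterion at the prime p = 5 (which divides the constant term 695 but p^2 = 25 does not, since 695 is squarefree), x^4 - 695 is irreducible over Q. Hence [Q(α):Q] = 4.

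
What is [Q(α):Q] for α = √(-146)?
[Q(α):Q] = 2

[Q(α):Q] equals the degree of the minimal polynomial of α. Here α^2 = -146 and x^2 + 146 is irreducible (d = -146 is squarefree, ≠ 1, hence not a square), so deg(m_α) = 2. Thus [Q(α):Q] = 2.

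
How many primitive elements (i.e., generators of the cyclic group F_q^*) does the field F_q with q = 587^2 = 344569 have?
There are φ(344568) = 98112 primitive elements

F_q^* is cyclic of order q - 1 = 344568. A cyclic group of order m has exactly φ(m) generators. Here m = 344568 = 2^3 · 3 · 7^2 · 293, so the number of primitive elements is φ(344568) = 98112.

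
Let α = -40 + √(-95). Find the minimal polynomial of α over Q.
m_α(x) = x^2 + 80x + 1695

From α + 40 = √(-95), squaring gives (α + 40)^2 = -95, i.e. α^2 + 80α + 1600 = -95, so α^2 + 80α + 1695 = 0. The discriminant of x^2 + 80x + 1695 is (80)^2 - 4·(1695) = 6400 - 6780 = -380, and 4·(-95) is not a perfect square in Q since -95 is squarefree and ≠ 1. Hence x^2 + 80x + 1695 is irreducible over Q and is the minimal polynomial of α.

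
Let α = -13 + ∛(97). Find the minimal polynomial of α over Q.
m_α(x) = x^3 + 39x^2 + 507x + 2100

Set β = α + 13 = ∛(97), so β^3 = 97. Then (α + 13)^3 - 97 = 0, i.e. α is a root of g(x) = (x + 13)^3 - 97 = x^3 + 39x^2 + 507x + 2100. Since g(x) = h(x + 13) where h(x) = x^3 - 97, and h is irreducible over Q (because 97 is not a perfect cube, so h has no rational root, and a monic cubic with no rational root is irreducible), g is also irreducible (irreducibility is preserved under the substitution x → x + 13). Hence m_α(x) = x^3 + 39x^2 + 507x + 2100.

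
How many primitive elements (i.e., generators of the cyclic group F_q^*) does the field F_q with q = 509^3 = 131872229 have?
There are φ(131872228) = 63885024 primitive elements

F_q^* is cyclic of order q - 1 = 131872228. A cyclic group of order m has exactly φ(m) generators. Here m = 131872228 = 2^2 · 43 · 127 · 6037, so the number of primitive elements is φ(131872228) = 63885024.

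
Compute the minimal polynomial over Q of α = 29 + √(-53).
m_α(x) = x^2 - 58x + 894

From α - 29 = √(-53), squaring gives (α - 29)^2 = -53, i.e. α^2 - 58α + 841 = -53, so α^2 - 58α + 894 = 0. The discriminant of x^2 - 58x + 894 is (-58)^2 - 4·(894) = 3364 - 3576 = -212, and 4·(-53) is not a perfect square in Q since -53 is squarefree and ≠ 1. Hence x^2 - 58x + 894 is irreducible over Q and is the minimal polynomial of α.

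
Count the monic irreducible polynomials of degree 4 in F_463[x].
There are 11488463448 monic irreducible polynomials of degree 4 over F_463

Each element of F_{463^4} that lies in no proper subfield is a root of exactly one monic irreducible of degree 4 over F_463, and each such polynomial has 4 distinct roots in F_{463^4}. By Möbius inversion the count is N_463(4) = (1/4) Σ_{d|4} μ(4/d) · 463^d = (1/4)(μ(4)·463^1 + μ(2)·463^2 + μ(1)·463^4) = 45953853792/4 = 11488463448.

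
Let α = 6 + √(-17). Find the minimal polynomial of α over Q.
m_α(x) = x^2 - 12x + 53

From α - 6 = √(-17), squaring gives (α - 6)^2 = -17, i.e. α^2 - 12α + 36 = -17, so α^2 - 12α + 53 = 0. The discriminant of x^2 - 12x + 53 is (-12)^2 - 4·(53) = 144 - 212 = -68, and 4·(-17) is not a perfect square in Q since -17 is squarefree and ≠ 1. Hence x^2 - 12x + 53 is irreducible over Q and is the minimal polynomial of α.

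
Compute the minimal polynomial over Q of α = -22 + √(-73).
m_α(x) = x^2 + 44x + 557

From α + 22 = √(-73), squaring gives (α + 22)^2 = -73, i.e. α^2 + 44α + 484 = -73, so α^2 + 44α + 557 = 0. The discriminant of x^2 + 44x + 557 is (44)^2 - 4·(557) = 1936 - 2228 = -292, and 4·(-73) is not a perfect square in Q since -73 is squarefree and ≠ 1. Hence x^2 + 44x + 557 is irreducible over Q and is the minimal polynomial of α.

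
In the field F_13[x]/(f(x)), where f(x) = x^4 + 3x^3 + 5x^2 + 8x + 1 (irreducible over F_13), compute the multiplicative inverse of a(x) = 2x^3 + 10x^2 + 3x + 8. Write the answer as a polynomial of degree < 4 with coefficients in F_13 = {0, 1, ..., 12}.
a(x)^(-1) ≡ 6x^3 + 3x + 11 (mod f(x))

Since f is irreducible over F_13, F_13[x]/(f) is a field and a(x) ≠ 0 has an inverse. Apply the extended Euclidean algorithm to f(x) and a(x) in F_13[x]: f(x) = (7x + 12)·a(x) + (7x^2 + 7x + 9);  a(x) = (4x + 3)·(7x^2 + 7x + 9) + (11x + 7);  (7x^2 + 7x + 9) = (3x + 7)·(11x + 7) + (12). The last nonzero remainder is the constant 12 = gcd(f, a) in F_13. Back-substituting through the division chain expresses 12 = s(x)·a(x) + t(x)·f(x) with s(x) ≡ 7x^3 + 10x + 2 (mod f), so (7x^3 + 10x + 2)·a(x) ≡ 12 (mod f). Multiplying by 12^(-1) ≡ 12 in F_13 gives a(x)^(-1) ≡ 12·(7x^3 + 10x + 2) ≡ 6x^3 + 3x + 11 (mod f). Check: (2x^3 + 10x^2 + 3x + 8)·(6x^3 + 3x + 11) = 12x^6 + 8x^5 + 11x^4 + 9x^3 + 2x^2 + 5x + 10 ≡ 1 (mod x^4 + 3x^3 + 5x^2 + 8x + 1).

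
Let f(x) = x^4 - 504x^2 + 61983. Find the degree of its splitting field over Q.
[K : Q] = 4

Solving the quadratic in x^2: x^2 = (504 ± √(504^2 - 4·61983))/2 = (504 ± √6084)/2 = (504 ± 78)/2, giving x^2 = 291 or x^2 = 213. So f(x) = (x^2 - 291)(x^2 - 213) and the roots of f are ±√291, ±√213. Hence the splitting field is K = Q(√291, √213). Since 291 and 213 are distinct squarefree integers > 1, their product 61983 is not a perfect square, so √213 ∉ Q(√291). By the tower law [K:Q] = [Q(√291,√213):Q(√291)] · [Q(√291):Q] = 2 · 2 = 4.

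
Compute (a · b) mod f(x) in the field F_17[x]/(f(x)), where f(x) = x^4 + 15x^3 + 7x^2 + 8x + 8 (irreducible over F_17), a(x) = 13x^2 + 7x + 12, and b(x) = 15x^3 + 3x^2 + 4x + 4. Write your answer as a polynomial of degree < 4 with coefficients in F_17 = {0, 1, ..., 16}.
a · b ≡ 7x^3 + 3x^2 + 7x + 9 (mod f(x))

Multiply in F_17[x]: a(x)·b(x) = (13x^2 + 7x + 12)·(15x^3 + 3x^2 + 4x + 4) = 8x^5 + 8x^4 + 15x^3 + 14x^2 + 8x + 14. This has degree ≥ 4, so divide by f(x) over F_17: 8x^5 + 8x^4 + 15x^3 + 14x^2 + 8x + 14 = (8x + 7)·(x^4 + 15x^3 + 7x^2 + 8x + 8) + (7x^3 + 3x^2 + 7x + 9). Hence a·b ≡ 7x^3 + 3x^2 + 7x + 9 (mod f). (F_17[x]/(f) is a field with 17^4 = 83521 elements since f is irreducible of degree 4.)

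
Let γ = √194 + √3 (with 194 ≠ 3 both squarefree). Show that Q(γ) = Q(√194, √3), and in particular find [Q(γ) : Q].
[Q(γ) : Q] = 4 (equivalently, Q(γ) = Q(√194, √3))

Obviously Q(γ) ⊆ Q(√194, √3), and [Q(√194, √3):Q] = 4 (since 194, 3 are distinct squarefree integers > 1 with 582 not a perfect square). To show equality we compute the minimal polynomial of γ. From γ = √194 + √3: γ^2 = 194 + 2√(582) + 3 = 197 + 2√(582), so γ^2 - 197 = 2√(582); squaring, (γ^2 - 197)^2 = 4·582, i.e. γ^4 - 394γ^2 + 38809 - 2328 = 0, i.e. γ^4 - 394γ^2 + 36481 = 0. So γ is a root of x^4 - 394x^2 + 36481. This polynomial is irreducible over Q: it has no rational root (each ±√194 ± √3 is irrational), and any factorization into two quadratics over Q would force √(582) ∈ Q (pairing opposite roots) or √194, √3 ∈ Q (other pairings), all impossible. Hence [Q(γ):Q] = 4 = [Q(√194, √3):Q], so Q(γ) = Q(√194, √3).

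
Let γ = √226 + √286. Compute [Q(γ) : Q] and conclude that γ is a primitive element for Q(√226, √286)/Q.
[Q(γ) : Q] = 4 (equivalently, Q(γ) = Q(√226, √286))

Obviously Q(γ) ⊆ Q(√226, √286), and [Q(√226, √286):Q] = 4 (since 226, 286 are distinct squarefree integers > 1 with 64636 not a perfect square). To show equality we compute the minimal polynomial of γ. From γ = √226 + √286: γ^2 = 226 + 2√(64636) + 286 = 512 + 2√(64636), so γ^2 - 512 = 2√(64636); squaring, (γ^2 - 512)^2 = 4·64636, i.e. γ^4 - 1024γ^2 + 262144 - 258544 = 0, i.e. γ^4 - 1024γ^2 + 3600 = 0. So γ is a root of x^4 - 1024x^2 + 3600. This polynomial is irreducible over Q: it has no rational root (each ±√226 ± √286 is irrational), and any factorization into two quadratics over Q would force √(64636) ∈ Q (pairing opposite roots) or √226, √286 ∈ Q (other pairings), all impossible. Hence [Q(γ):Q] = 4 = [Q(√226, √286):Q], so Q(γ) = Q(√226, √286).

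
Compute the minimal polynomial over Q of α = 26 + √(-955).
m_α(x) = x^2 - 52x + 1631

From α - 26 = √(-955), squaring gives (α - 26)^2 = -955, i.e. α^2 - 52α + 676 = -955, so α^2 - 52α + 1631 = 0. The discriminant of x^2 - 52x + 1631 is (-52)^2 - 4·(1631) = 2704 - 6524 = -3820, and 4·(-955) is not a perfect square in Q since -955 is squarefree and ≠ 1. Hence x^2 - 52x + 1631 is irreducible over Q and is the minimal polynomial of α.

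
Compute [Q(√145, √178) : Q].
[Q(√145, √178) : Q] = 4

[Q(√145):Q] = 2 (min poly x^2 - 145, irreducible since 145 is squarefree > 1). For the top step, suppose √178 ∈ Q(√145), say √178 = c + d√145 with c, d ∈ Q. Squaring: 178 = c^2 + 145d^2 + 2cd√145. Since √145 ∉ Q this forces 2cd = 0. If d = 0 then √178 = c ∈ Q, contradicting 178 squarefree > 1. If c = 0 then 178 = 145d^2, so 145·178 = (145d)^2 is a perfect square in Q — but 145·178 = 25810 is not a perfect square (since 145 and 178 are distinct squarefree integers). Contradiction. Hence √178 ∉ Q(√145), so x^2 - 178 stays irreducible over Q(√145) and [Q(√145, √178) : Q(√145)] = 2. By the tower law, [Q(√145, √178) : Q] = 2 · 2 = 4.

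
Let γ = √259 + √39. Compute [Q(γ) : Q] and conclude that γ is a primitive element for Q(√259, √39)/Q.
[Q(γ) : Q] = 4 (equivalently, Q(γ) = Q(√259, √39))

Obviously Q(γ) ⊆ Q(√259, √39), and [Q(√259, √39):Q] = 4 (since 259, 39 are distinct squarefree integers > 1 with 10101 not a perfect square). To show equality we compute the minimal polynomial of γ. From γ = √259 + √39: γ^2 = 259 + 2√(10101) + 39 = 298 + 2√(10101), so γ^2 - 298 = 2√(10101); squaring, (γ^2 - 298)^2 = 4·10101, i.e. γ^4 - 596γ^2 + 88804 - 40404 = 0, i.e. γ^4 - 596γ^2 + 48400 = 0. So γ is a root of x^4 - 596x^2 + 48400. This polynomial is irreducible over Q: it has no rational root (each ±√259 ± √39 is irrational), and any factorization into two quadratics over Q would force √(10101) ∈ Q (pairing opposite roots) or √259, √39 ∈ Q (other pairings), all impossible. Hence [Q(γ):Q] = 4 = [Q(√259, √39):Q], so Q(γ) = Q(√259, √39).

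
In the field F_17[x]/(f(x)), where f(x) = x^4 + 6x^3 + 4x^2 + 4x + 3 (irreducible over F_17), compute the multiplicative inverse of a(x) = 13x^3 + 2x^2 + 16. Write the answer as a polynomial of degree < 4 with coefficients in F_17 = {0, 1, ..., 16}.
a(x)^(-1) ≡ 4x^3 + 6x^2 + 8x + 15 (mod f(x))

Since f is irreducible over F_17, F_17[x]/(f) is a field and a(x) ≠ 0 has an inverse. Apply the extended Euclidean algorithm to f(x) and a(x) in F_17[x]: f(x) = (4x + 9)·a(x) + (3x^2 + 8x + 12);  a(x) = (10x + 8)·(3x^2 + 8x + 12) + (3x + 5);  (3x^2 + 8x + 12) = (x + 1)·(3x + 5) + (7). The last nonzero remainder is the constant 7 = gcd(f, a) in F_17. Back-substituting through the division chain expresses 7 = s(x)·a(x) + t(x)·f(x) with s(x) ≡ 11x^3 + 8x^2 + 5x + 3 (mod f), so (11x^3 + 8x^2 + 5x + 3)·a(x) ≡ 7 (mod f). Multiplying by 7^(-1) ≡ 5 in F_17 gives a(x)^(-1) ≡ 5·(11x^3 + 8x^2 + 5x + 3) ≡ 4x^3 + 6x^2 + 8x + 15 (mod f). Check: (13x^3 + 2x^2 + 16)·(4x^3 + 6x^2 + 8x + 15) = x^6 + x^5 + 14x^4 + 3x^3 + 7x^2 + 9x + 2 ≡ 1 (mod x^4 + 6x^3 + 4x^2 + 4x + 3).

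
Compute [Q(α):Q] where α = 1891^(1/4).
[Q(α):Q] = 4

α is a root of x^4 - 1891. By Eisenstein's criterion at the prime p = 31 (which divides the constant term 1891 but p^2 = 961 does not, since 1891 is squarefree), x^4 - 1891 is irreducible over Q. Hence [Q(α):Q] = 4.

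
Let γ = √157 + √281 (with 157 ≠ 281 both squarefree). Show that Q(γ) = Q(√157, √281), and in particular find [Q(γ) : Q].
[Q(γ) : Q] = 4 (equivalently, Q(γ) = Q(√157, √281))

Obviously Q(γ) ⊆ Q(√157, √281), and [Q(√157, √281):Q] = 4 (since 157, 281 are distinct squarefree integers > 1 with 44117 not a perfect square). To show equality we compute the minimal polynomial of γ. From γ = √157 + √281: γ^2 = 157 + 2√(44117) + 281 = 438 + 2√(44117), so γ^2 - 438 = 2√(44117); squaring, (γ^2 - 438)^2 = 4·44117, i.e. γ^4 - 876γ^2 + 191844 - 176468 = 0, i.e. γ^4 - 876γ^2 + 15376 = 0. So γ is a root of x^4 - 876x^2 + 15376. This polynomial is irreducible over Q: it has no rational root (each ±√157 ± √281 is irrational), and any factorization into two quadratics over Q would force √(44117) ∈ Q (pairing opposite roots) or √157, √281 ∈ Q (other pairings), all impossible. Hence [Q(γ):Q] = 4 = [Q(√157, √281):Q], so Q(γ) = Q(√157, √281).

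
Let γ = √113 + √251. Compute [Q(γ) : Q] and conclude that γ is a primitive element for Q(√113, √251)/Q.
[Q(γ) : Q] = 4 (equivalently, Q(γ) = Q(√113, √251))

Obviously Q(γ) ⊆ Q(√113, √251), and [Q(√113, √251):Q] = 4 (since 113, 251 are distinct squarefree integers > 1 with 28363 not a perfect square). To show equality we compute the minimal polynomial of γ. From γ = √113 + √251: γ^2 = 113 + 2√(28363) + 251 = 364 + 2√(28363), so γ^2 - 364 = 2√(28363); squaring, (γ^2 - 364)^2 = 4·28363, i.e. γ^4 - 728γ^2 + 132496 - 113452 = 0, i.e. γ^4 - 728γ^2 + 19044 = 0. So γ is a root of x^4 - 728x^2 + 19044. This polynomial is irreducible over Q: it has no rational root (each ±√113 ± √251 is irrational), and any factorization into two quadratics over Q would force √(28363) ∈ Q (pairing opposite roots) or √113, √251 ∈ Q (other pairings), all impossible. Hence [Q(γ):Q] = 4 = [Q(√113, √251):Q], so Q(γ) = Q(√113, √251).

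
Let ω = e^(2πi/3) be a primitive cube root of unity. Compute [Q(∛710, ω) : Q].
[Q(∛710, ω) : Q] = 6

[Q(∛710):Q] = 3 (min poly x^3 - 710, irreducible since 710 is not a perfect cube). [Q(ω):Q] = 2 (min poly x^2 + x + 1). Since Q(∛710) ⊂ R and ω ∉ R, we have ω ∉ Q(∛710), so x^2 + x + 1 remains irreducible over Q(∛710) and [Q(∛710, ω) : Q(∛710)] = 2. By the tower law, [Q(∛710, ω) : Q] = 3 · 2 = 6. (In fact Q(∛710, ω) is the splitting field of x^3 - 710 over Q.)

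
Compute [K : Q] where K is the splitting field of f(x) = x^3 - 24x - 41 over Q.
[K : Q] = 6

By the rational root test, any rational root of the monic integer polynomial f(x) = x^3 - 24x - 41 must be an integer dividing the constant term -41, i.e. one of ±{1, 41}. Evaluating: f(1) = -64, f(-1) = -18, f(41) = 67896, f(-41) = -67978; none is 0, so f has no rational root and is therefore irreducible over Q (a cubic with no linear factor over a field is irreducible). For an irreducible cubic, the Galois group is A_3 or S_3 according as the discriminant disc(f) = -4a^3 - 27b^2 = -4·(-24)^3 - 27·(-41)^2 = 9909 is or is not a square in Q. Here disc(f) = 9909 is not a perfect square in Q, so the Galois group of f over Q is not contained in A_3 and must be all of S_3. The splitting field has degree |S_3| = 6 over Q, so [K : Q] = 6.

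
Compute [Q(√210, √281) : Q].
[Q(√210, √281) : Q] = 4

[Q(√210):Q] = 2 (min poly x^2 - 210, irreducible since 210 is squarefree > 1). For the top step, suppose √281 ∈ Q(√210), say √281 = c + d√210 with c, d ∈ Q. Squaring: 281 = c^2 + 210d^2 + 2cd√210. Since √210 ∉ Q this forces 2cd = 0. If d = 0 then √281 = c ∈ Q, contradicting 281 squarefree > 1. If c = 0 then 281 = 210d^2, so 210·281 = (210d)^2 is a perfect square in Q — but 210·281 = 59010 is not a perfect square (since 210 and 281 are distinct squarefree integers). Contradiction. Hence √281 ∉ Q(√210), so x^2 - 281 stays irreducible over Q(√210) and [Q(√210, √281) : Q(√210)] = 2. By the tower law, [Q(√210, √281) : Q] = 2 · 2 = 4.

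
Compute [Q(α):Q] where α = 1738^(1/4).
[Q(α):Q] = 4

α is a root of x^4 - 1738. By Eisenstein's criterion at the prime p = 2 (which divides the constant term 1738 but p^2 = 4 does not, since 1738 is squarefree), x^4 - 1738 is irreducible over Q. Hence [Q(α):Q] = 4.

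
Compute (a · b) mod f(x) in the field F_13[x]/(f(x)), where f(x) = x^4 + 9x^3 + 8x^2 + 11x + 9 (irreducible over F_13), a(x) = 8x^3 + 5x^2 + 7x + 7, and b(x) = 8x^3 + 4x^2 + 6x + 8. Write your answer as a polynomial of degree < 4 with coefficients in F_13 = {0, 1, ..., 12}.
a · b ≡ 8x + 8 (mod f(x))

Multiply in F_13[x]: a(x)·b(x) = (8x^3 + 5x^2 + 7x + 7)·(8x^3 + 4x^2 + 6x + 8) = 12x^6 + 7x^5 + 7x^4 + 9x^3 + 6x^2 + 7x + 4. This has degree ≥ 4, so divide by f(x) over F_13: 12x^6 + 7x^5 + 7x^4 + 9x^3 + 6x^2 + 7x + 4 = (12x^2 + 3x + 1)·(x^4 + 9x^3 + 8x^2 + 11x + 9) + (8x + 8). Hence a·b ≡ 8x + 8 (mod f). (F_13[x]/(f) is a field with 13^4 = 28561 elements since f is irreducible of degree 4.)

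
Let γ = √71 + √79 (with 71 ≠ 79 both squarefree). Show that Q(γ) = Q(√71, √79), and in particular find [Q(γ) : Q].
[Q(γ) : Q] = 4 (equivalently, Q(γ) = Q(√71, √79))

Obviously Q(γ) ⊆ Q(√71, √79), and [Q(√71, √79):Q] = 4 (since 71, 79 are distinct squarefree integers > 1 with 5609 not a perfect square). To show equality we compute the minimal polynomial of γ. From γ = √71 + √79: γ^2 = 71 + 2√(5609) + 79 = 150 + 2√(5609), so γ^2 - 150 = 2√(5609); squaring, (γ^2 - 150)^2 = 4·5609, i.e. γ^4 - 300γ^2 + 22500 - 22436 = 0, i.e. γ^4 - 300γ^2 + 64 = 0. So γ is a root of x^4 - 300x^2 + 64. This polynomial is irreducible over Q: it has no rational root (each ±√71 ± √79 is irrational), and any factorization into two quadratics over Q would force √(5609) ∈ Q (pairing opposite roots) or √71, √79 ∈ Q (other pairings), all impossible. Hence [Q(γ):Q] = 4 = [Q(√71, √79):Q], so Q(γ) = Q(√71, √79).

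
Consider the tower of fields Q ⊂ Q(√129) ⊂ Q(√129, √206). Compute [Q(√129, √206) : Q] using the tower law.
[Q(√129, √206) : Q] = 4

[Q(√129):Q] = 2 (min poly x^2 - 129, irreducible since 129 is squarefree > 1). For the top step, suppose √206 ∈ Q(√129), say √206 = c + d√129 with c, d ∈ Q. Squaring: 206 = c^2 + 129d^2 + 2cd√129. Since √129 ∉ Q this forces 2cd = 0. If d = 0 then √206 = c ∈ Q, contradicting 206 squarefree > 1. If c = 0 then 206 = 129d^2, so 129·206 = (129d)^2 is a perfect square in Q — but 129·206 = 26574 is not a perfect square (since 129 and 206 are distinct squarefree integers). Contradiction. Hence √206 ∉ Q(√129), so x^2 - 206 stays irreducible over Q(√129) and [Q(√129, √206) : Q(√129)] = 2. By the tower law, [Q(√129, √206) : Q] = 2 · 2 = 4.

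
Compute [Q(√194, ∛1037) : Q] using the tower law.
[Q(√194, ∛1037) : Q] = 6

Let L = Q(√194, ∛1037). Since Q(√194) ⊂ L and [Q(√194):Q] = 2, the tower law gives 2 | [L:Q]. Likewise Q(∛1037) ⊂ L with [Q(∛1037):Q] = 3 (because 1037 is not a perfect cube), so 3 | [L:Q]. As gcd(2,3) = 1, [L:Q] is divisible by 6. Conversely L is generated over Q by √194 and ∛1037, so [L:Q] ≤ 2·3 = 6. Therefore [Q(√194, ∛1037) : Q] = 6.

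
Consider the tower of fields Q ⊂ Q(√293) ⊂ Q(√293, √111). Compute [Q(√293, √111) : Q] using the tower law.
[Q(√293, √111) : Q] = 4

[Q(√293):Q] = 2 (min poly x^2 - 293, irreducible since 293 is squarefree > 1). For the top step, suppose √111 ∈ Q(√293), say √111 = c + d√293 with c, d ∈ Q. Squaring: 111 = c^2 + 293d^2 + 2cd√293. Since √293 ∉ Q this forces 2cd = 0. If d = 0 then √111 = c ∈ Q, contradicting 111 squarefree > 1. If c = 0 then 111 = 293d^2, so 293·111 = (293d)^2 is a perfect square in Q — but 293·111 = 32523 is not a perfect square (since 293 and 111 are distinct squarefree integers). Contradiction. Hence √111 ∉ Q(√293), so x^2 - 111 stays irreducible over Q(√293) and [Q(√293, √111) : Q(√293)] = 2. By the tower law, [Q(√293, √111) : Q] = 2 · 2 = 4.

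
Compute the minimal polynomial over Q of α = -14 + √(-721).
m_α(x) = x^2 + 28x + 917

From α + 14 = √(-721), squaring gives (α + 14)^2 = -721, i.e. α^2 + 28α + 196 = -721, so α^2 + 28α + 917 = 0. The discriminant of x^2 + 28x + 917 is (28)^2 - 4·(917) = 784 - 3668 = -2884, and 4·(-721) is not a perfect square in Q since -721 is squarefree and ≠ 1. Hence x^2 + 28x + 917 is irreducible over Q and is the minimal polynomial of α.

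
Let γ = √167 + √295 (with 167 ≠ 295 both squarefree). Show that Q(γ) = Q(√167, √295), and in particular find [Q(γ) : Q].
[Q(γ) : Q] = 4 (equivalently, Q(γ) = Q(√167, √295))

Obviously Q(γ) ⊆ Q(√167, √295), and [Q(√167, √295):Q] = 4 (since 167, 295 are distinct squarefree integers > 1 with 49265 not a perfect square). To show equality we compute the minimal polynomial of γ. From γ = √167 + √295: γ^2 = 167 + 2√(49265) + 295 = 462 + 2√(49265), so γ^2 - 462 = 2√(49265); squaring, (γ^2 - 462)^2 = 4·49265, i.e. γ^4 - 924γ^2 + 213444 - 197060 = 0, i.e. γ^4 - 924γ^2 + 16384 = 0. So γ is a root of x^4 - 924x^2 + 16384. This polynomial is irreducible over Q: it has no rational root (each ±√167 ± √295 is irrational), and any factorization into two quadratics over Q would force √(49265) ∈ Q (pairing opposite roots) or √167, √295 ∈ Q (other pairings), all impossible. Hence [Q(γ):Q] = 4 = [Q(√167, √295):Q], so Q(γ) = Q(√167, √295).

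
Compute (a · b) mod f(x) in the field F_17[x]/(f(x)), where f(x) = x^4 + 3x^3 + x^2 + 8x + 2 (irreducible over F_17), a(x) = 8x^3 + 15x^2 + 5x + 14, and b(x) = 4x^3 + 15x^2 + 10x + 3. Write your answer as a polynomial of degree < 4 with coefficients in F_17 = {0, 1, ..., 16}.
a · b ≡ 12x^3 + 4x^2 + 16x + 11 (mod f(x))

Multiply in F_17[x]: a(x)·b(x) = (8x^3 + 15x^2 + 5x + 14)·(4x^3 + 15x^2 + 10x + 3) = 15x^6 + 10x^5 + 2x^4 + 16x^3 + 16x^2 + 2x + 8. This has degree ≥ 4, so divide by f(x) over F_17: 15x^6 + 10x^5 + 2x^4 + 16x^3 + 16x^2 + 2x + 8 = (15x^2 + 16x + 7)·(x^4 + 3x^3 + x^2 + 8x + 2) + (12x^3 + 4x^2 + 16x + 11). Hence a·b ≡ 12x^3 + 4x^2 + 16x + 11 (mod f). (F_17[x]/(f) is a field with 17^4 = 83521 elements since f is irreducible of degree 4.)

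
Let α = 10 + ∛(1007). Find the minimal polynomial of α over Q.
m_α(x) = x^3 - 30x^2 + 300x - 2007

Set β = α - 10 = ∛(1007), so β^3 = 1007. Then (α - 10)^3 - 1007 = 0, i.e. α is a root of g(x) = (x - 10)^3 - 1007 = x^3 - 30x^2 + 300x - 2007. Since g(x) = h(x - 10) where h(x) = x^3 - 1007, and h is irreducible over Q (because 1007 is not a perfect cube, so h has no rational root, and a monic cubic with no rational root is irreducible), g is also irreducible (irreducibility is preserved under the substitution x → x - 10). Hence m_α(x) = x^3 - 30x^2 + 300x - 2007.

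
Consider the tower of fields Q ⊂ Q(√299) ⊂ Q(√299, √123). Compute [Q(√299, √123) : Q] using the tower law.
[Q(√299, √123) : Q] = 4

[Q(√299):Q] = 2 (min poly x^2 - 299, irreducible since 299 is squarefree > 1). For the top step, suppose √123 ∈ Q(√299), say √123 = c + d√299 with c, d ∈ Q. Squaring: 123 = c^2 + 299d^2 + 2cd√299. Since √299 ∉ Q this forces 2cd = 0. If d = 0 then √123 = c ∈ Q, contradicting 123 squarefree > 1. If c = 0 then 123 = 299d^2, so 299·123 = (299d)^2 is a perfect square in Q — but 299·123 = 36777 is not a perfect square (since 299 and 123 are distinct squarefree integers). Contradiction. Hence √123 ∉ Q(√299), so x^2 - 123 stays irreducible over Q(√299) and [Q(√299, √123) : Q(√299)] = 2. By the tower law, [Q(√299, √123) : Q] = 2 · 2 = 4.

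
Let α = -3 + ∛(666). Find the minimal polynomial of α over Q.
m_α(x) = x^3 + 9x^2 + 27x - 639

Set β = α + 3 = ∛(666), so β^3 = 666. Then (α + 3)^3 - 666 = 0, i.e. α is a root of g(x) = (x + 3)^3 - 666 = x^3 + 9x^2 + 27x - 639. Since g(x) = h(x + 3) where h(x) = x^3 - 666, and h is irreducible over Q (because 666 is not a perfect cube, so h has no rational root, and a monic cubic with no rational root is irreducible), g is also irreducible (irreducibility is preserved under the substitution x → x + 3). Hence m_α(x) = x^3 + 9x^2 + 27x - 639.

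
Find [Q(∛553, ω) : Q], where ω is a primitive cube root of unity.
[Q(∛553, ω) : Q] = 6

[Q(∛553):Q] = 3 (min poly x^3 - 553, irreducible since 553 is not a perfect cube). [Q(ω):Q] = 2 (min poly x^2 + x + 1). Since Q(∛553) ⊂ R and ω ∉ R, we have ω ∉ Q(∛553), so x^2 + x + 1 remains irreducible over Q(∛553) and [Q(∛553, ω) : Q(∛553)] = 2. By the tower law, [Q(∛553, ω) : Q] = 3 · 2 = 6. (In fact Q(∛553, ω) is the splitting field of x^3 - 553 over Q.)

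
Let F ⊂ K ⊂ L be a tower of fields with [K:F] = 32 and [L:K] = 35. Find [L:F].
[L:F] = 1120

The tower law says that for any tower of field extensions F ⊂ K ⊂ L with finite degrees, [L:F] = [L:K] · [K:F]. Here this gives [L:F] = 35 · 32 = 1120.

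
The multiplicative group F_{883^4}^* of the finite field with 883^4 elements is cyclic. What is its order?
|F_{883^4}^*| = 607914936720

F_{883^4} has 883^4 = 607914936721 elements; its multiplicative group consists of all nonzero elements, so |F_{883^4}^*| = 607914936721 - 1 = 607914936720. (It is cyclic since any finite subgroup of the multiplicative group of a field is cyclic.)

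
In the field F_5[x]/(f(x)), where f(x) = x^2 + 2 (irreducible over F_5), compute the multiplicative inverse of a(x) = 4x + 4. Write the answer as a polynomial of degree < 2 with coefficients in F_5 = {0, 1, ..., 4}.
a(x)^(-1) ≡ 2x + 3 (mod f(x))

Since f is irreducible over F_5, F_5[x]/(f) is a field and a(x) ≠ 0 has an inverse. Apply the extended Euclidean algorithm to f(x) and a(x) in F_5[x]: f(x) = (4x + 1)·a(x) + (3). The last nonzero remainder is the constant 3 = gcd(f, a) in F_5. Back-substituting through the division chain expresses 3 = s(x)·a(x) + t(x)·f(x) with s(x) ≡ x + 4 (mod f), so (x + 4)·a(x) ≡ 3 (mod f). Multiplying by 3^(-1) ≡ 2 in F_5 gives a(x)^(-1) ≡ 2·(x + 4) ≡ 2x + 3 (mod f). Check: (4x + 4)·(2x + 3) = 3x^2 + 2 ≡ 1 (mod x^2 + 2).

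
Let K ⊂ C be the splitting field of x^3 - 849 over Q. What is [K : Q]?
[K : Q] = 6

The roots of x^3 - 849 are ∛849, ω∛849, ω^2∛849 where ω = e^(2πi/3) is a primitive cube root of unity, so K = Q(∛849, ω). Now [Q(∛849):Q] = 3 (since 849 is not a perfect cube, x^3 - 849 is irreducible) and [Q(ω):Q] = 2. Both 2 and 3 divide [K:Q], and [K:Q] ≤ 3·2 = 6, so [K:Q] = 6. (Equivalently: Q(∛849) ⊂ R but ω ∉ R, so [K : Q(∛849)] = 2.)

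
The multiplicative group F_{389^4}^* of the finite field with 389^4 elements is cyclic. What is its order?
|F_{389^4}^*| = 22898045040

F_{389^4} has 389^4 = 22898045041 elements; its multiplicative group consists of all nonzero elements, so |F_{389^4}^*| = 22898045041 - 1 = 22898045040. (It is cyclic since any finite subgroup of the multiplicative group of a field is cyclic.)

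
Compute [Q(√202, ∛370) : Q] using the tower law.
[Q(√202, ∛370) : Q] = 6

Let L = Q(√202, ∛370). Since Q(√202) ⊂ L and [Q(√202):Q] = 2, the tower law gives 2 | [L:Q]. Likewise Q(∛370) ⊂ L with [Q(∛370):Q] = 3 (because 370 is not a perfect cube), so 3 | [L:Q]. As gcd(2,3) = 1, [L:Q] is divisible by 6. Conversely L is generated over Q by √202 and ∛370, so [L:Q] ≤ 2·3 = 6. Therefore [Q(√202, ∛370) : Q] = 6.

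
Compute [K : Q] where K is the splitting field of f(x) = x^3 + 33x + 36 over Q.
[K : Q] = 6

By the rational root test, any rational root of the monic integer polynomial f(x) = x^3 + 33x + 36 must be an integer dividing the constant term 36, i.e. one of ±{1, 2, 3, 4, 6, 9, 12, 18, 36}. Evaluating: f(1) = 70, f(-1) = 2, f(2) = 110, f(-2) = -38, f(3) = 162, f(-3) = -90, f(4) = 232, f(-4) = -160, f(6) = 450, f(-6) = -378, f(9) = 1062, f(-9) = -990, f(12) = 2160, f(-12) = -2088, f(18) = 6462, f(-18) = -6390, f(36) = 47880, f(-36) = -47808; none is 0, so f has no rational root and is therefore irreducible over Q (a cubic with no linear factor over a field is irreducible). For an irreducible cubic, the Galois group is A_3 or S_3 according as the discriminant disc(f) = -4a^3 - 27b^2 = -4·(33)^3 - 27·(36)^2 = -178740 is or is not a square in Q. Here disc(f) = -178740 is not a perfect square in Q, so the Galois group of f over Q is not contained in A_3 and must be all of S_3. The splitting field has degree |S_3| = 6 over Q, so [K : Q] = 6.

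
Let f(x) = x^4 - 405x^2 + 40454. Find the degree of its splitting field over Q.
[K : Q] = 4

Solving the quadratic in x^2: x^2 = (405 ± √(405^2 - 4·40454))/2 = (405 ± √2209)/2 = (405 ± 47)/2, giving x^2 = 179 or x^2 = 226. So f(x) = (x^2 - 179)(x^2 - 226) and the roots of f are ±√179, ±√226. Hence the splitting field is K = Q(√179, √226). Since 179 and 226 are distinct squarefree integers > 1, their product 40454 is not a perfect square, so √226 ∉ Q(√179). By the tower law [K:Q] = [Q(√179,√226):Q(√179)] · [Q(√179):Q] = 2 · 2 = 4.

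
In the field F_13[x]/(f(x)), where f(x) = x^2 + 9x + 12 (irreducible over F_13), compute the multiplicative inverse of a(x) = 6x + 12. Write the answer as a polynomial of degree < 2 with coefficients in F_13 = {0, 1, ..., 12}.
a(x)^(-1) ≡ 12x + 6 (mod f(x))

Since f is irreducible over F_13, F_13[x]/(f) is a field and a(x) ≠ 0 has an inverse. Apply the extended Euclidean algorithm to f(x) and a(x) in F_13[x]: f(x) = (11x + 12)·a(x) + (11). The last nonzero remainder is the constant 11 = gcd(f, a) in F_13. Back-substituting through the division chain expresses 11 = s(x)·a(x) + t(x)·f(x) with s(x) ≡ 2x + 1 (mod f), so (2x + 1)·a(x) ≡ 11 (mod f). Multiplying by 11^(-1) ≡ 6 in F_13 gives a(x)^(-1) ≡ 6·(2x + 1) ≡ 12x + 6 (mod f). Check: (6x + 12)·(12x + 6) = 7x^2 + 11x + 7 ≡ 1 (mod x^2 + 9x + 12).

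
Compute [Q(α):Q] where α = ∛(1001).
[Q(α):Q] = 3

The minimal polynomial of α is x^3 - 1001, irreducible over Q since 1001 is not a perfect cube (so x^3 - 1001 has no rational root). Hence [Q(α):Q] = deg(m_α) = 3.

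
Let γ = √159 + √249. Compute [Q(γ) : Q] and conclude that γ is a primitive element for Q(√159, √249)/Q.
[Q(γ) : Q] = 4 (equivalently, Q(γ) = Q(√159, √249))

Obviously Q(γ) ⊆ Q(√159, √249), and [Q(√159, √249):Q] = 4 (since 159, 249 are distinct squarefree integers > 1 with 39591 not a perfect square). To show equality we compute the minimal polynomial of γ. From γ = √159 + √249: γ^2 = 159 + 2√(39591) + 249 = 408 + 2√(39591), so γ^2 - 408 = 2√(39591); squaring, (γ^2 - 408)^2 = 4·39591, i.e. γ^4 - 816γ^2 + 166464 - 158364 = 0, i.e. γ^4 - 816γ^2 + 8100 = 0. So γ is a root of x^4 - 816x^2 + 8100. This polynomial is irreducible over Q: it has no rational root (each ±√159 ± √249 is irrational), and any factorization into two quadratics over Q would force √(39591) ∈ Q (pairing opposite roots) or √159, √249 ∈ Q (other pairings), all impossible. Hence [Q(γ):Q] = 4 = [Q(√159, √249):Q], so Q(γ) = Q(√159, √249).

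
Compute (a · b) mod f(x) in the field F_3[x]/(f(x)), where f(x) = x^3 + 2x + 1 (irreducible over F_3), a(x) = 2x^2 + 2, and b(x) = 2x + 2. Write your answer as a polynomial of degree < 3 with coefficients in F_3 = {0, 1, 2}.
a · b ≡ x^2 + 2x (mod f(x))

Multiply in F_3[x]: a(x)·b(x) = (2x^2 + 2)·(2x + 2) = x^3 + x^2 + x + 1. This has degree ≥ 3, so divide by f(x) over F_3: x^3 + x^2 + x + 1 = (1)·(x^3 + 2x + 1) + (x^2 + 2x). Hence a·b ≡ x^2 + 2x (mod f). (F_3[x]/(f) is a field with 3^3 = 27 elements since f is irreducible of degree 3.)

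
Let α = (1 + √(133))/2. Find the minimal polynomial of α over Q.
m_α(x) = x^2 - x - 33

From 2α - 1 = √(133), squaring gives (2α - 1)^2 = 133, i.e. 4α^2 - 4α + 1 = 133, so α^2 - α + (1 - 133)/4 = 0. Since 133 ≡ 1 (mod 4), (1 - 133)/4 = -33 ∈ Z. The polynomial x^2 - x - 33 has discriminant 1 - 4·(-33) = 133, which is not a perfect square in Q (d = 133 is squarefree and ≠ 1), so x^2 - x - 33 is irreducible over Q. It is the minimal polynomial of α.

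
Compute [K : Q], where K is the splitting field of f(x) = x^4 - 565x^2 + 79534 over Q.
[K : Q] = 4

Solving the quadratic in x^2: x^2 = (565 ± √(565^2 - 4·79534))/2 = (565 ± √1089)/2 = (565 ± 33)/2, giving x^2 = 266 or x^2 = 299. So f(x) = (x^2 - 266)(x^2 - 299) and the roots of f are ±√266, ±√299. Hence the splitting field is K = Q(√266, √299). Since 266 and 299 are distinct squarefree integers > 1, their product 79534 is not a perfect square, so √299 ∉ Q(√266). By the tower law [K:Q] = [Q(√266,√299):Q(√266)] · [Q(√266):Q] = 2 · 2 = 4.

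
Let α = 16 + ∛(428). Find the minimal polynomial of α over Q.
m_α(x) = x^3 - 48x^2 + 768x - 4524

Set β = α - 16 = ∛(428), so β^3 = 428. Then (α - 16)^3 - 428 = 0, i.e. α is a root of g(x) = (x - 16)^3 - 428 = x^3 - 48x^2 + 768x - 4524. Since g(x) = h(x - 16) where h(x) = x^3 - 428, and h is irreducible over Q (because 428 is not a perfect cube, so h has no rational root, and a monic cubic with no rational root is irreducible), g is also irreducible (irreducibility is preserved under the substitution x → x - 16). Hence m_α(x) = x^3 - 48x^2 + 768x - 4524.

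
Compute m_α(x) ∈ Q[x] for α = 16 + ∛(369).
m_α(x) = x^3 - 48x^2 + 768x - 4465

Set β = α - 16 = ∛(369), so β^3 = 369. Then (α - 16)^3 - 369 = 0, i.e. α is a root of g(x) = (x - 16)^3 - 369 = x^3 - 48x^2 + 768x - 4465. Since g(x) = h(x - 16) where h(x) = x^3 - 369, and h is irreducible over Q (because 369 is not a perfect cube, so h has no rational root, and a monic cubic with no rational root is irreducible), g is also irreducible (irreducibility is preserved under the substitution x → x - 16). Hence m_α(x) = x^3 - 48x^2 + 768x - 4465.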